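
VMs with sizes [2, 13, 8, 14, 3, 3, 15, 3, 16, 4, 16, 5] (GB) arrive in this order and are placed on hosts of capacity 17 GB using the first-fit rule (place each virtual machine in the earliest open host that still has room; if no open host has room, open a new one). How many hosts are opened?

  2 → host 1 (new)  [load 2/17]
  13 → host 1  [load 15/17]
  8 → host 2 (new)  [load 8/17]
  14 → host 3 (new)  [load 14/17]
  3 → host 2  [load 11/17]
  3 → host 2  [load 14/17]
  15 → host 4 (new)  [load 15/17]
  3 → host 2  [load 17/17]
  16 → host 5 (new)  [load 16/17]
  4 → host 6 (new)  [load 4/17]
  16 → host 7 (new)  [load 16/17]
  5 → host 6  [load 9/17]
7 hosts opened.

7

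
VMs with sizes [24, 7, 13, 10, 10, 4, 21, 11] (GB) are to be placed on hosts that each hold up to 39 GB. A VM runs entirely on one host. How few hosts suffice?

3

Total = 24 + 21 + 13 + 11 + 10 + 10 + 7 + 4 = 100 GB.
Lower bound: ⌈100/39⌉ = 3 hosts.
A packing using 3 hosts:
  host 1: 24 + 13 = 37
  host 2: 21 + 11 + 7 = 39
  host 3: 10 + 10 + 4 = 24
This matches the lower bound, so 3 is optimal.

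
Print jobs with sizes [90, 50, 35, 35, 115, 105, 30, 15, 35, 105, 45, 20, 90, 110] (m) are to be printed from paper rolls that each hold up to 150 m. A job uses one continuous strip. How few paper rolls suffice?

Total = 115 + 110 + 105 + 105 + 90 + 90 + 50 + 45 + 35 + 35 + 35 + 30 + 20 + 15 = 880 m.
Lower bound: ⌈880/150⌉ = 6 paper rolls.
A packing using 6 paper rolls:
  roll 1: 115 + 35 = 150
  roll 2: 110 + 35 = 145
  roll 3: 105 + 45 = 150
  roll 4: 105 + 30 + 15 = 150
  roll 5: 90 + 50 = 140
  roll 6: 90 + 35 + 20 = 145
This matches the lower bound, so 6 is optimal.

6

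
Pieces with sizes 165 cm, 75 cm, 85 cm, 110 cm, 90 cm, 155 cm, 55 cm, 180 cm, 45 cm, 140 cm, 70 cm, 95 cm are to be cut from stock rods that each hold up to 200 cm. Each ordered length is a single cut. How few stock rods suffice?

7

Total = 180 + 165 + 155 + 140 + 110 + 95 + 90 + 85 + 75 + 70 + 55 + 45 = 1265 cm.
Lower bound: ⌈1265/200⌉ = 7 stock rods.
A packing using 7 stock rods:
  stock rod 1: 180 = 180
  stock rod 2: 165 = 165
  stock rod 3: 155 + 45 = 200
  stock rod 4: 140 + 55 = 195
  stock rod 5: 110 + 90 = 200
  stock rod 6: 95 + 85 = 180
  stock rod 7: 75 + 70 = 145
This matches the lower bound, so 7 is optimal.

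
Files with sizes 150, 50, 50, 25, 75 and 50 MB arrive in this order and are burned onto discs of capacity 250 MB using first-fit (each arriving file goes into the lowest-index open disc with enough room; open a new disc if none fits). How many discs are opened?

2

  150 → disc 1 (new)  [load 150/250]
  50 → disc 1  [load 200/250]
  50 → disc 1  [load 250/250]
  25 → disc 2 (new)  [load 25/250]
  75 → disc 2  [load 100/250]
  50 → disc 2  [load 150/250]
2 discs opened.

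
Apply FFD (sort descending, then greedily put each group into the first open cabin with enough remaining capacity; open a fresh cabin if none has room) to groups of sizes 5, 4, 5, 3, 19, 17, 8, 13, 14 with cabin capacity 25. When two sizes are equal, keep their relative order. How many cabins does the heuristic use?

Sorted descending: 19, 17, 14, 13, 8, 5, 5, 4, 3.
  19 → cabin 1 (new)  [load 19/25]
  17 → cabin 2 (new)  [load 17/25]
  14 → cabin 3 (new)  [load 14/25]
  13 → cabin 4 (new)  [load 13/25]
  8 → cabin 2  [load 25/25]
  5 → cabin 1  [load 24/25]
  5 → cabin 3  [load 19/25]
  4 → cabin 3  [load 23/25]
  3 → cabin 4  [load 16/25]
4 cabins opened.

4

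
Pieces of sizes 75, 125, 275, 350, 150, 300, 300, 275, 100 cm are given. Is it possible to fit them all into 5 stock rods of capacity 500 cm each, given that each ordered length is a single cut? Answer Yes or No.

A valid assignment using 5 stock rods:
  stock rod 1: 350 + 150 = 500
  stock rod 2: 300 + 125 + 75 = 500
  stock rod 3: 300 + 100 = 400
  stock rod 4: 275 = 275
  stock rod 5: 275 = 275
Every load is within 500 cm, so 5 stock rods suffice.

Yes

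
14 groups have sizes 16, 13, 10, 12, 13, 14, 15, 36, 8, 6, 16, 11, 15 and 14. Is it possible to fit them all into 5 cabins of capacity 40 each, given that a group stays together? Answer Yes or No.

Total = 199; ⌈199/40⌉ = 5.
The bound of 5 does not rule out 5, but exhaustive search shows no assignment into 5 cabins of capacity 40 exists — the minimum is 6.

No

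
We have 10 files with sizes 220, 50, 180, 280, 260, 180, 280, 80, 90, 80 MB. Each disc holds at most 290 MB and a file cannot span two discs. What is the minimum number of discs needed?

7

Total = 280 + 280 + 260 + 220 + 180 + 180 + 90 + 80 + 80 + 50 = 1700 MB.
Lower bound: ⌈1700/290⌉ = 6 discs.
A packing using 7 discs:
  disc 1: 280 = 280
  disc 2: 280 = 280
  disc 3: 260 = 260
  disc 4: 220 + 50 = 270
  disc 5: 180 + 90 = 270
  disc 6: 180 + 80 = 260
  disc 7: 80 = 80
No arrangement into 6 discs stays within capacity, so 7 is optimal.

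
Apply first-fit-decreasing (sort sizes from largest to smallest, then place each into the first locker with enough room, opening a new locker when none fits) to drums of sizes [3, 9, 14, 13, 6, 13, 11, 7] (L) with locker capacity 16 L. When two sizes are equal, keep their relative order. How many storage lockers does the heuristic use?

Sorted descending: 14, 13, 13, 11, 9, 7, 6, 3.
  14 → locker 1 (new)  [load 14/16]
  13 → locker 2 (new)  [load 13/16]
  13 → locker 3 (new)  [load 13/16]
  11 → locker 4 (new)  [load 11/16]
  9 → locker 5 (new)  [load 9/16]
  7 → locker 5  [load 16/16]
  6 → locker 6 (new)  [load 6/16]
  3 → locker 2  [load 16/16]
6 storage lockers opened.

6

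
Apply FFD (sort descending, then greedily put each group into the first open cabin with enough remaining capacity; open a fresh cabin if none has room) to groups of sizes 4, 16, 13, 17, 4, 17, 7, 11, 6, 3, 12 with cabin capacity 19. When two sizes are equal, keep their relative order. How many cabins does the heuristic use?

Sorted descending: 17, 17, 16, 13, 12, 11, 7, 6, 4, 4, 3.
  17 → cabin 1 (new)  [load 17/19]
  17 → cabin 2 (new)  [load 17/19]
  16 → cabin 3 (new)  [load 16/19]
  13 → cabin 4 (new)  [load 13/19]
  12 → cabin 5 (new)  [load 12/19]
  11 → cabin 6 (new)  [load 11/19]
  7 → cabin 5  [load 19/19]
  6 → cabin 4  [load 19/19]
  4 → cabin 6  [load 15/19]
  4 → cabin 6  [load 19/19]
  3 → cabin 3  [load 19/19]
6 cabins opened.

6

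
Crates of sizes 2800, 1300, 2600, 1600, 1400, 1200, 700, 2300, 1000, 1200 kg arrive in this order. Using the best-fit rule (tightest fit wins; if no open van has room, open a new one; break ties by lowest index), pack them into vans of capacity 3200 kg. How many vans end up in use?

6

  2800 → van 1 (new)  [load 2800/3200]
  1300 → van 2 (new)  [load 1300/3200]
  2600 → van 3 (new)  [load 2600/3200]
  1600 → van 2  [load 2900/3200]
  1400 → van 4 (new)  [load 1400/3200]
  1200 → van 4  [load 2600/3200]
  700 → van 5 (new)  [load 700/3200]
  2300 → van 5  [load 3000/3200]
  1000 → van 6 (new)  [load 1000/3200]
  1200 → van 6  [load 2200/3200]
6 vans opened.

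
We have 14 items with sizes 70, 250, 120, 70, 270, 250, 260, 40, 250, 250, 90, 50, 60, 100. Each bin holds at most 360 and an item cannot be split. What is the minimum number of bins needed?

7

Total = 270 + 260 + 250 + 250 + 250 + 250 + 120 + 100 + 90 + 70 + 70 + 60 + 50 + 40 = 2130.
Lower bound: ⌈2130/360⌉ = 6 bins.
A packing using 7 bins:
  bin 1: 270 + 90 = 360
  bin 2: 260 + 100 = 360
  bin 3: 250 + 70 + 40 = 360
  bin 4: 250 + 70 = 320
  bin 5: 250 + 60 + 50 = 360
  bin 6: 250 = 250
  bin 7: 120 = 120
No arrangement into 6 bins stays within capacity, so 7 is optimal.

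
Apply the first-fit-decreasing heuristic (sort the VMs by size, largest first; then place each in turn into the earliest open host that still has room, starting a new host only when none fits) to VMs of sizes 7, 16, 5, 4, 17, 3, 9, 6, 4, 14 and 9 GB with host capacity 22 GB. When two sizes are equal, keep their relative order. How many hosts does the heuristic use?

5

Sorted descending: 17, 16, 14, 9, 9, 7, 6, 5, 4, 4, 3.
  17 → host 1 (new)  [load 17/22]
  16 → host 2 (new)  [load 16/22]
  14 → host 3 (new)  [load 14/22]
  9 → host 4 (new)  [load 9/22]
  9 → host 4  [load 18/22]
  7 → host 3  [load 21/22]
  6 → host 2  [load 22/22]
  5 → host 1  [load 22/22]
  4 → host 4  [load 22/22]
  4 → host 5 (new)  [load 4/22]
  3 → host 5  [load 7/22]
5 hosts opened.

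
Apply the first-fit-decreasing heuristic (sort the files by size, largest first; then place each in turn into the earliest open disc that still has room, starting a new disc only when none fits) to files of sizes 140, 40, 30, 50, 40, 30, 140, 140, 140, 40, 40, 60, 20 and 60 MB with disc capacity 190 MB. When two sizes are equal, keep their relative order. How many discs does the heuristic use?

Sorted descending: 140, 140, 140, 140, 60, 60, 50, 40, 40, 40, 40, 30, 30, 20.
  140 → disc 1 (new)  [load 140/190]
  140 → disc 2 (new)  [load 140/190]
  140 → disc 3 (new)  [load 140/190]
  140 → disc 4 (new)  [load 140/190]
  60 → disc 5 (new)  [load 60/190]
  60 → disc 5  [load 120/190]
  50 → disc 1  [load 190/190]
  40 → disc 2  [load 180/190]
  40 → disc 3  [load 180/190]
  40 → disc 4  [load 180/190]
  40 → disc 5  [load 160/190]
  30 → disc 5  [load 190/190]
  30 → disc 6 (new)  [load 30/190]
  20 → disc 6  [load 50/190]
6 discs opened.

6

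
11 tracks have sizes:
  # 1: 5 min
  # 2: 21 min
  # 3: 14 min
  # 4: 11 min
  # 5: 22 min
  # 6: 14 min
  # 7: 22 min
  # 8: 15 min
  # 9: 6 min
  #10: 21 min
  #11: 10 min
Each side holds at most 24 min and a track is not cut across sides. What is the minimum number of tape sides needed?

8

Total = 22 + 22 + 21 + 21 + 15 + 14 + 14 + 11 + 10 + 6 + 5 = 161 min.
Lower bound: ⌈161/24⌉ = 7 tape sides.
A packing using 8 tape sides:
  side 1: 22 = 22
  side 2: 22 = 22
  side 3: 21 = 21
  side 4: 21 = 21
  side 5: 15 + 6 = 21
  side 6: 14 + 10 = 24
  side 7: 14 + 5 = 19
  side 8: 11 = 11
No arrangement into 7 tape sides stays within capacity, so 8 is optimal.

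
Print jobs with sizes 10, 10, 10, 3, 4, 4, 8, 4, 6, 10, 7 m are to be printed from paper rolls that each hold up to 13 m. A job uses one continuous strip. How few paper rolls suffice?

7

Total = 10 + 10 + 10 + 10 + 8 + 7 + 6 + 4 + 4 + 4 + 3 = 76 m.
Lower bound: ⌈76/13⌉ = 6 paper rolls.
A packing using 7 paper rolls:
  roll 1: 10 + 3 = 13
  roll 2: 10 = 10
  roll 3: 10 = 10
  roll 4: 10 = 10
  roll 5: 8 + 4 = 12
  roll 6: 7 + 6 = 13
  roll 7: 4 + 4 = 8
No arrangement into 6 paper rolls stays within capacity, so 7 is optimal.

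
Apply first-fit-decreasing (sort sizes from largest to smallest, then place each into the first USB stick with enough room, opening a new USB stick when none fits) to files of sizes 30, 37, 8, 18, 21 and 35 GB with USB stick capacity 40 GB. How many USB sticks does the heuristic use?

4

Sorted descending: 37, 35, 30, 21, 18, 8.
  37 → USB stick 1 (new)  [load 37/40]
  35 → USB stick 2 (new)  [load 35/40]
  30 → USB stick 3 (new)  [load 30/40]
  21 → USB stick 4 (new)  [load 21/40]
  18 → USB stick 4  [load 39/40]
  8 → USB stick 3  [load 38/40]
4 USB sticks opened.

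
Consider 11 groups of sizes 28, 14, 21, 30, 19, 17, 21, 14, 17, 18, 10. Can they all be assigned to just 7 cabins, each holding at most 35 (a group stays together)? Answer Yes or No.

Yes

A valid assignment using 7 cabins:
  cabin 1: 30 = 30
  cabin 2: 28 = 28
  cabin 3: 21 + 14 = 35
  cabin 4: 21 + 14 = 35
  cabin 5: 19 + 10 = 29
  cabin 6: 18 + 17 = 35
  cabin 7: 17 = 17
Every load is within 35, so 7 cabins suffice.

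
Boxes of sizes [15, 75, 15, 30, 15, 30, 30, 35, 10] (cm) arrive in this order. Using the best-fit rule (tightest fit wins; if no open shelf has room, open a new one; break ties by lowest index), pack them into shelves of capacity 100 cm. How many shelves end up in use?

  15 → shelf 1 (new)  [load 15/100]
  75 → shelf 1  [load 90/100]
  15 → shelf 2 (new)  [load 15/100]
  30 → shelf 2  [load 45/100]
  15 → shelf 2  [load 60/100]
  30 → shelf 2  [load 90/100]
  30 → shelf 3 (new)  [load 30/100]
  35 → shelf 3  [load 65/100]
  10 → shelf 1  [load 100/100]
3 shelves opened.

3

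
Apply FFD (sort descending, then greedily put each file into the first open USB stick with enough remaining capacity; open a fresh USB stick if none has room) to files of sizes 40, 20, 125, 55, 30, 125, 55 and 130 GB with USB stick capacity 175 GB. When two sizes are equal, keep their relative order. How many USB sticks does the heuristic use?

Sorted descending: 130, 125, 125, 55, 55, 40, 30, 20.
  130 → USB stick 1 (new)  [load 130/175]
  125 → USB stick 2 (new)  [load 125/175]
  125 → USB stick 3 (new)  [load 125/175]
  55 → USB stick 4 (new)  [load 55/175]
  55 → USB stick 4  [load 110/175]
  40 → USB stick 1  [load 170/175]
  30 → USB stick 2  [load 155/175]
  20 → USB stick 2  [load 175/175]
4 USB sticks opened.

4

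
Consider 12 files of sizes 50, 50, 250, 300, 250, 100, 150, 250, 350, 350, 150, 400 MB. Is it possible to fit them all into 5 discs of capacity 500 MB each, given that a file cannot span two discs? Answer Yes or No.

Total = 2650 MB; ⌈2650/500⌉ = 6.
At least 6 discs are required, but only 5 are allowed.

No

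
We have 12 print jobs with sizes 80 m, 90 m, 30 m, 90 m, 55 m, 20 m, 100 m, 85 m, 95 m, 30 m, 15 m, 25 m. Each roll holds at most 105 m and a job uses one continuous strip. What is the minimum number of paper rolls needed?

Total = 100 + 95 + 90 + 90 + 85 + 80 + 55 + 30 + 30 + 25 + 20 + 15 = 715 m.
Lower bound: ⌈715/105⌉ = 7 paper rolls.
A packing using 8 paper rolls:
  roll 1: 100 = 100
  roll 2: 95 = 95
  roll 3: 90 + 15 = 105
  roll 4: 90 = 90
  roll 5: 85 + 20 = 105
  roll 6: 80 + 25 = 105
  roll 7: 55 + 30 = 85
  roll 8: 30 = 30
No arrangement into 7 paper rolls stays within capacity, so 8 is optimal.

8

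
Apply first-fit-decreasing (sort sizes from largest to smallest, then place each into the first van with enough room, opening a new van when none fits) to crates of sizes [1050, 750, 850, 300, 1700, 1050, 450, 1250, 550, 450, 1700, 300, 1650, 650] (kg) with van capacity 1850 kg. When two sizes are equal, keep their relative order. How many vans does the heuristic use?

8

Sorted descending: 1700, 1700, 1650, 1250, 1050, 1050, 850, 750, 650, 550, 450, 450, 300, 300.
  1700 → van 1 (new)  [load 1700/1850]
  1700 → van 2 (new)  [load 1700/1850]
  1650 → van 3 (new)  [load 1650/1850]
  1250 → van 4 (new)  [load 1250/1850]
  1050 → van 5 (new)  [load 1050/1850]
  1050 → van 6 (new)  [load 1050/1850]
  850 → van 7 (new)  [load 850/1850]
  750 → van 5  [load 1800/1850]
  650 → van 6  [load 1700/1850]
  550 → van 4  [load 1800/1850]
  450 → van 7  [load 1300/1850]
  450 → van 7  [load 1750/1850]
  300 → van 8 (new)  [load 300/1850]
  300 → van 8  [load 600/1850]
8 vans opened.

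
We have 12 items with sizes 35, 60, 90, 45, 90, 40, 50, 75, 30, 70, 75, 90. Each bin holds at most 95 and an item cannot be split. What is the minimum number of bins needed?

Total = 90 + 90 + 90 + 75 + 75 + 70 + 60 + 50 + 45 + 40 + 35 + 30 = 750.
Lower bound: ⌈750/95⌉ = 8 bins.
A packing using 9 bins:
  bin 1: 90 = 90
  bin 2: 90 = 90
  bin 3: 90 = 90
  bin 4: 75 = 75
  bin 5: 75 = 75
  bin 6: 70 = 70
  bin 7: 60 + 35 = 95
  bin 8: 50 + 45 = 95
  bin 9: 40 + 30 = 70
No arrangement into 8 bins stays within capacity, so 9 is optimal.

9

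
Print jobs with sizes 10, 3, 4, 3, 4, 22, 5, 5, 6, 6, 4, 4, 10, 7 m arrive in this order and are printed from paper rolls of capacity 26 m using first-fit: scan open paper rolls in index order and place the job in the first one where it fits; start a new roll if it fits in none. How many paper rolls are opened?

4

  10 → roll 1 (new)  [load 10/26]
  3 → roll 1  [load 13/26]
  4 → roll 1  [load 17/26]
  3 → roll 1  [load 20/26]
  4 → roll 1  [load 24/26]
  22 → roll 2 (new)  [load 22/26]
  5 → roll 3 (new)  [load 5/26]
  5 → roll 3  [load 10/26]
  6 → roll 3  [load 16/26]
  6 → roll 3  [load 22/26]
  4 → roll 2  [load 26/26]
  4 → roll 3  [load 26/26]
  10 → roll 4 (new)  [load 10/26]
  7 → roll 4  [load 17/26]
4 paper rolls opened.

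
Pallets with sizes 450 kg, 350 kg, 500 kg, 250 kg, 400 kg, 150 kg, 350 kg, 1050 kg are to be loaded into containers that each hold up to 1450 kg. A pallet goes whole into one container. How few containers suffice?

3

Total = 1050 + 500 + 450 + 400 + 350 + 350 + 250 + 150 = 3500 kg.
Lower bound: ⌈3500/1450⌉ = 3 containers.
A packing using 3 containers:
  container 1: 1050 + 400 = 1450
  container 2: 500 + 450 + 350 + 150 = 1450
  container 3: 350 + 250 = 600
This matches the lower bound, so 3 is optimal.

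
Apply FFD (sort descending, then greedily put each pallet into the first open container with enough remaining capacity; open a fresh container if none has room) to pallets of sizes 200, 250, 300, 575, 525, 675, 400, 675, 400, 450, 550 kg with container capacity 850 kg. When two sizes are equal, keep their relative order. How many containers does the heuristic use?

7

Sorted descending: 675, 675, 575, 550, 525, 450, 400, 400, 300, 250, 200.
  675 → container 1 (new)  [load 675/850]
  675 → container 2 (new)  [load 675/850]
  575 → container 3 (new)  [load 575/850]
  550 → container 4 (new)  [load 550/850]
  525 → container 5 (new)  [load 525/850]
  450 → container 6 (new)  [load 450/850]
  400 → container 6  [load 850/850]
  400 → container 7 (new)  [load 400/850]
  300 → container 4  [load 850/850]
  250 → container 3  [load 825/850]
  200 → container 5  [load 725/850]
7 containers opened.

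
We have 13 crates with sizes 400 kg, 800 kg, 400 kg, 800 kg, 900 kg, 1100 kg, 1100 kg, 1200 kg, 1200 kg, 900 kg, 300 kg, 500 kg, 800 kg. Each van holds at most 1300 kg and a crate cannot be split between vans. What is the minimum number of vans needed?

Total = 1200 + 1200 + 1100 + 1100 + 900 + 900 + 800 + 800 + 800 + 500 + 400 + 400 + 300 = 10400 kg.
Lower bound: ⌈10400/1300⌉ = 8 vans.
Also, 9 crates each exceed 650 kg, and no two of those can share a van, so at least 9 vans are needed.
A packing using 9 vans:
  van 1: 1200 = 1200
  van 2: 1200 = 1200
  van 3: 1100 = 1100
  van 4: 1100 = 1100
  van 5: 900 + 400 = 1300
  van 6: 900 + 400 = 1300
  van 7: 800 + 500 = 1300
  van 8: 800 + 300 = 1100
  van 9: 800 = 800
This matches the lower bound, so 9 is optimal.

9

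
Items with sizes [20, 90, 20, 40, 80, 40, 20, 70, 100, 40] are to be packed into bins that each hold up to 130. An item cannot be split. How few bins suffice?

Total = 100 + 90 + 80 + 70 + 40 + 40 + 40 + 20 + 20 + 20 = 520.
Lower bound: ⌈520/130⌉ = 4 bins.
A packing using 5 bins:
  bin 1: 100 + 20 = 120
  bin 2: 90 + 40 = 130
  bin 3: 80 + 40 = 120
  bin 4: 70 + 40 + 20 = 130
  bin 5: 20 = 20
No arrangement into 4 bins stays within capacity, so 5 is optimal.

5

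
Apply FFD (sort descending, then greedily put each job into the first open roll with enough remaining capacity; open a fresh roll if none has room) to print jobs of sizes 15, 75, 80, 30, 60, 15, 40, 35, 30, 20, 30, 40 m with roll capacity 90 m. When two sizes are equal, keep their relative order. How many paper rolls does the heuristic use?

6

Sorted descending: 80, 75, 60, 40, 40, 35, 30, 30, 30, 20, 15, 15.
  80 → roll 1 (new)  [load 80/90]
  75 → roll 2 (new)  [load 75/90]
  60 → roll 3 (new)  [load 60/90]
  40 → roll 4 (new)  [load 40/90]
  40 → roll 4  [load 80/90]
  35 → roll 5 (new)  [load 35/90]
  30 → roll 3  [load 90/90]
  30 → roll 5  [load 65/90]
  30 → roll 6 (new)  [load 30/90]
  20 → roll 5  [load 85/90]
  15 → roll 2  [load 90/90]
  15 → roll 6  [load 45/90]
6 paper rolls opened.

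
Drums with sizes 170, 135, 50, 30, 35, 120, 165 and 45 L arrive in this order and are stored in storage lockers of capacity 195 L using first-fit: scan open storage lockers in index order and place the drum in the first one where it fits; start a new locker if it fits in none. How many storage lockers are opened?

  170 → locker 1 (new)  [load 170/195]
  135 → locker 2 (new)  [load 135/195]
  50 → locker 2  [load 185/195]
  30 → locker 3 (new)  [load 30/195]
  35 → locker 3  [load 65/195]
  120 → locker 3  [load 185/195]
  165 → locker 4 (new)  [load 165/195]
  45 → locker 5 (new)  [load 45/195]
5 storage lockers opened.

5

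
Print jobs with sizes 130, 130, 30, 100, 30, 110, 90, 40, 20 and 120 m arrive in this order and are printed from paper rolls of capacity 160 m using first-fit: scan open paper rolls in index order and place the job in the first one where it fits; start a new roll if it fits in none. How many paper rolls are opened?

  130 → roll 1 (new)  [load 130/160]
  130 → roll 2 (new)  [load 130/160]
  30 → roll 1  [load 160/160]
  100 → roll 3 (new)  [load 100/160]
  30 → roll 2  [load 160/160]
  110 → roll 4 (new)  [load 110/160]
  90 → roll 5 (new)  [load 90/160]
  40 → roll 3  [load 140/160]
  20 → roll 3  [load 160/160]
  120 → roll 6 (new)  [load 120/160]
6 paper rolls opened.

6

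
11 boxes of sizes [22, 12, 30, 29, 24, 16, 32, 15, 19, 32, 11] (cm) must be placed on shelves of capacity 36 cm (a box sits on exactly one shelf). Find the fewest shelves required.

Total = 32 + 32 + 30 + 29 + 24 + 22 + 19 + 16 + 15 + 12 + 11 = 242 cm.
Lower bound: ⌈242/36⌉ = 7 shelves.
A packing using 8 shelves:
  shelf 1: 32 = 32
  shelf 2: 32 = 32
  shelf 3: 30 = 30
  shelf 4: 29 = 29
  shelf 5: 24 + 12 = 36
  shelf 6: 22 + 11 = 33
  shelf 7: 19 + 16 = 35
  shelf 8: 15 = 15
No arrangement into 7 shelves stays within capacity, so 8 is optimal.

8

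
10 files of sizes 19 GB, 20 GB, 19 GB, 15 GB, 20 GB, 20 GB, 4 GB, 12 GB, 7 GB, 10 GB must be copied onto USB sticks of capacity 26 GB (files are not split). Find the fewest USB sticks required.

7

Total = 20 + 20 + 20 + 19 + 19 + 15 + 12 + 10 + 7 + 4 = 146 GB.
Lower bound: ⌈146/26⌉ = 6 USB sticks.
A packing using 7 USB sticks:
  USB stick 1: 20 + 4 = 24
  USB stick 2: 20 = 20
  USB stick 3: 20 = 20
  USB stick 4: 19 + 7 = 26
  USB stick 5: 19 = 19
  USB stick 6: 15 + 10 = 25
  USB stick 7: 12 = 12
No arrangement into 6 USB sticks stays within capacity, so 7 is optimal.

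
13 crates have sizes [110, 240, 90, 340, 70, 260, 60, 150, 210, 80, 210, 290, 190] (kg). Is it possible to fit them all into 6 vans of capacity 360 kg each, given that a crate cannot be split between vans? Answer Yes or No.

No

Total = 2300 kg; ⌈2300/360⌉ = 7.
At least 7 vans are required, but only 6 are allowed.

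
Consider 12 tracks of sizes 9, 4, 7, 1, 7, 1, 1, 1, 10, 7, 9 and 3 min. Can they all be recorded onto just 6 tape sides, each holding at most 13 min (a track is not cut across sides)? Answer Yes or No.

A valid assignment using 6 tape sides:
  side 1: 10 + 3 = 13
  side 2: 9 + 4 = 13
  side 3: 9 + 1 + 1 + 1 + 1 = 13
  side 4: 7 = 7
  side 5: 7 = 7
  side 6: 7 = 7
Every load is within 13 min, so 6 tape sides suffice.

Yes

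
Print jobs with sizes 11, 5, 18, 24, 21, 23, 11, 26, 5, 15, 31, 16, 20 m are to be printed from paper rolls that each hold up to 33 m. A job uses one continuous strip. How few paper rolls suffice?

8

Total = 31 + 26 + 24 + 23 + 21 + 20 + 18 + 16 + 15 + 11 + 11 + 5 + 5 = 226 m.
Lower bound: ⌈226/33⌉ = 7 paper rolls.
A packing using 8 paper rolls:
  roll 1: 31 = 31
  roll 2: 26 + 5 = 31
  roll 3: 24 + 5 = 29
  roll 4: 23 = 23
  roll 5: 21 + 11 = 32
  roll 6: 20 + 11 = 31
  roll 7: 18 + 15 = 33
  roll 8: 16 = 16
No arrangement into 7 paper rolls stays within capacity, so 8 is optimal.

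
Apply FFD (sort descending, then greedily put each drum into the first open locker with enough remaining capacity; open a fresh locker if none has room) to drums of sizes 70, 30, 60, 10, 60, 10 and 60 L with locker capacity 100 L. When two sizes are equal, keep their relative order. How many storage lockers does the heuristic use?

4

Sorted descending: 70, 60, 60, 60, 30, 10, 10.
  70 → locker 1 (new)  [load 70/100]
  60 → locker 2 (new)  [load 60/100]
  60 → locker 3 (new)  [load 60/100]
  60 → locker 4 (new)  [load 60/100]
  30 → locker 1  [load 100/100]
  10 → locker 2  [load 70/100]
  10 → locker 2  [load 80/100]
4 storage lockers opened.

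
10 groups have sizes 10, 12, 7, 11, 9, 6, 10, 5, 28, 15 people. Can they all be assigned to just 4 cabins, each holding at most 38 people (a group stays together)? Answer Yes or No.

A valid assignment using 3 cabins:
  cabin 1: 28 + 10 = 38
  cabin 2: 15 + 12 + 11 = 38
  cabin 3: 10 + 9 + 7 + 6 + 5 = 37
That uses only 3 ≤ 4, so 4 cabins are enough.

Yes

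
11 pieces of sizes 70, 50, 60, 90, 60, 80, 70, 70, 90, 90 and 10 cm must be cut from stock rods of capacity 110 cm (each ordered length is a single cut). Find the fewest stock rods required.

9

Total = 90 + 90 + 90 + 80 + 70 + 70 + 70 + 60 + 60 + 50 + 10 = 740 cm.
Lower bound: ⌈740/110⌉ = 7 stock rods.
Also, 9 pieces each exceed 55 cm, and no two of those can share a stock rod, so at least 9 stock rods are needed.
A packing using 9 stock rods:
  stock rod 1: 90 + 10 = 100
  stock rod 2: 90 = 90
  stock rod 3: 90 = 90
  stock rod 4: 80 = 80
  stock rod 5: 70 = 70
  stock rod 6: 70 = 70
  stock rod 7: 70 = 70
  stock rod 8: 60 + 50 = 110
  stock rod 9: 60 = 60
This matches the lower bound, so 9 is optimal.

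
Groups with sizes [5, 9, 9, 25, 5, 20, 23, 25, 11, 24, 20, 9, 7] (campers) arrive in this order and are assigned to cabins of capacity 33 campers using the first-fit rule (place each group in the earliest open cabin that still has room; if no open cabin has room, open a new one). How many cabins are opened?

7

  5 → cabin 1 (new)  [load 5/33]
  9 → cabin 1  [load 14/33]
  9 → cabin 1  [load 23/33]
  25 → cabin 2 (new)  [load 25/33]
  5 → cabin 1  [load 28/33]
  20 → cabin 3 (new)  [load 20/33]
  23 → cabin 4 (new)  [load 23/33]
  25 → cabin 5 (new)  [load 25/33]
  11 → cabin 3  [load 31/33]
  24 → cabin 6 (new)  [load 24/33]
  20 → cabin 7 (new)  [load 20/33]
  9 → cabin 4  [load 32/33]
  7 → cabin 2  [load 32/33]
7 cabins opened.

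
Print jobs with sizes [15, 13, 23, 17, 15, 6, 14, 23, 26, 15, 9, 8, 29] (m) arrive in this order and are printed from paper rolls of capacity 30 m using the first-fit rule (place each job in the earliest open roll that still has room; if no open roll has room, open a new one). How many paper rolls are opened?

8

  15 → roll 1 (new)  [load 15/30]
  13 → roll 1  [load 28/30]
  23 → roll 2 (new)  [load 23/30]
  17 → roll 3 (new)  [load 17/30]
  15 → roll 4 (new)  [load 15/30]
  6 → roll 2  [load 29/30]
  14 → roll 4  [load 29/30]
  23 → roll 5 (new)  [load 23/30]
  26 → roll 6 (new)  [load 26/30]
  15 → roll 7 (new)  [load 15/30]
  9 → roll 3  [load 26/30]
  8 → roll 7  [load 23/30]
  29 → roll 8 (new)  [load 29/30]
8 paper rolls opened.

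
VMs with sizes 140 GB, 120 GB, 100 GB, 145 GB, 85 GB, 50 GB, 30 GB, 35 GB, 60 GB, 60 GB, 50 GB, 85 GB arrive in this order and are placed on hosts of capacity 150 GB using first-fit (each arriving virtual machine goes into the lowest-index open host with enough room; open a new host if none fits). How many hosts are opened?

  140 → host 1 (new)  [load 140/150]
  120 → host 2 (new)  [load 120/150]
  100 → host 3 (new)  [load 100/150]
  145 → host 4 (new)  [load 145/150]
  85 → host 5 (new)  [load 85/150]
  50 → host 3  [load 150/150]
  30 → host 2  [load 150/150]
  35 → host 5  [load 120/150]
  60 → host 6 (new)  [load 60/150]
  60 → host 6  [load 120/150]
  50 → host 7 (new)  [load 50/150]
  85 → host 7  [load 135/150]
7 hosts opened.

7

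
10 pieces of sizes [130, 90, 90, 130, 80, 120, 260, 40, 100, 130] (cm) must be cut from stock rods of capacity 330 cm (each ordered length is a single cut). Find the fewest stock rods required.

Total = 260 + 130 + 130 + 130 + 120 + 100 + 90 + 90 + 80 + 40 = 1170 cm.
Lower bound: ⌈1170/330⌉ = 4 stock rods.
A packing using 4 stock rods:
  stock rod 1: 260 + 40 = 300
  stock rod 2: 130 + 130 = 260
  stock rod 3: 130 + 120 + 80 = 330
  stock rod 4: 100 + 90 + 90 = 280
This matches the lower bound, so 4 is optimal.

4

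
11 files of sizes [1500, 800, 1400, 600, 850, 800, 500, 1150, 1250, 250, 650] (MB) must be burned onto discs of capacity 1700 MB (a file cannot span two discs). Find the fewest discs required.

7

Total = 1500 + 1400 + 1250 + 1150 + 850 + 800 + 800 + 650 + 600 + 500 + 250 = 9750 MB.
Lower bound: ⌈9750/1700⌉ = 6 discs.
A packing using 7 discs:
  disc 1: 1500 = 1500
  disc 2: 1400 + 250 = 1650
  disc 3: 1250 = 1250
  disc 4: 1150 + 500 = 1650
  disc 5: 850 + 800 = 1650
  disc 6: 800 + 650 = 1450
  disc 7: 600 = 600
No arrangement into 6 discs stays within capacity, so 7 is optimal.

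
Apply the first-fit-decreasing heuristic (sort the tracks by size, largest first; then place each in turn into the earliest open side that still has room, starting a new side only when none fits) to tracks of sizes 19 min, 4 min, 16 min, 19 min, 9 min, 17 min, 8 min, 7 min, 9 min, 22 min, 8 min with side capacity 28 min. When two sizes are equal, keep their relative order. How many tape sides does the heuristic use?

6

Sorted descending: 22, 19, 19, 17, 16, 9, 9, 8, 8, 7, 4.
  22 → side 1 (new)  [load 22/28]
  19 → side 2 (new)  [load 19/28]
  19 → side 3 (new)  [load 19/28]
  17 → side 4 (new)  [load 17/28]
  16 → side 5 (new)  [load 16/28]
  9 → side 2  [load 28/28]
  9 → side 3  [load 28/28]
  8 → side 4  [load 25/28]
  8 → side 5  [load 24/28]
  7 → side 6 (new)  [load 7/28]
  4 → side 1  [load 26/28]
6 tape sides opened.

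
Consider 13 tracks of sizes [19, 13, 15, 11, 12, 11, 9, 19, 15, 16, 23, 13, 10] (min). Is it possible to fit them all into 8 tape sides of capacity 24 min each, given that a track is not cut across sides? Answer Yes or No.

Total = 186 min; ⌈186/24⌉ = 8.
The bound of 8 does not rule out 8, but exhaustive search shows no assignment into 8 tape sides of capacity 24 min exists — the minimum is 9.

No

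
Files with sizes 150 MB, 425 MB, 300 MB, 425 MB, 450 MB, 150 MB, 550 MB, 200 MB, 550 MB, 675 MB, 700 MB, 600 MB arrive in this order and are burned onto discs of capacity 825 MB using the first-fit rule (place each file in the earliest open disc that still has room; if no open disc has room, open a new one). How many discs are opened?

8

  150 → disc 1 (new)  [load 150/825]
  425 → disc 1  [load 575/825]
  300 → disc 2 (new)  [load 300/825]
  425 → disc 2  [load 725/825]
  450 → disc 3 (new)  [load 450/825]
  150 → disc 1  [load 725/825]
  550 → disc 4 (new)  [load 550/825]
  200 → disc 3  [load 650/825]
  550 → disc 5 (new)  [load 550/825]
  675 → disc 6 (new)  [load 675/825]
  700 → disc 7 (new)  [load 700/825]
  600 → disc 8 (new)  [load 600/825]
8 discs opened.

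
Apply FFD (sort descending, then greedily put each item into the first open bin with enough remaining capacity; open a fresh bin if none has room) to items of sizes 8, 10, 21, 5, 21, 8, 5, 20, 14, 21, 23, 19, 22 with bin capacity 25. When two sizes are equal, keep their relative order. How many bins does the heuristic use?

9

Sorted descending: 23, 22, 21, 21, 21, 20, 19, 14, 10, 8, 8, 5, 5.
  23 → bin 1 (new)  [load 23/25]
  22 → bin 2 (new)  [load 22/25]
  21 → bin 3 (new)  [load 21/25]
  21 → bin 4 (new)  [load 21/25]
  21 → bin 5 (new)  [load 21/25]
  20 → bin 6 (new)  [load 20/25]
  19 → bin 7 (new)  [load 19/25]
  14 → bin 8 (new)  [load 14/25]
  10 → bin 8  [load 24/25]
  8 → bin 9 (new)  [load 8/25]
  8 → bin 9  [load 16/25]
  5 → bin 6  [load 25/25]
  5 → bin 7  [load 24/25]
9 bins opened.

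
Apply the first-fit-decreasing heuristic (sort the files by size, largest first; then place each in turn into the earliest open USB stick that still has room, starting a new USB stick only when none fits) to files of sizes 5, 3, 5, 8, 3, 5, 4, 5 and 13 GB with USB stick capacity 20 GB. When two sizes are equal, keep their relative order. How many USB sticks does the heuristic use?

3

Sorted descending: 13, 8, 5, 5, 5, 5, 4, 3, 3.
  13 → USB stick 1 (new)  [load 13/20]
  8 → USB stick 2 (new)  [load 8/20]
  5 → USB stick 1  [load 18/20]
  5 → USB stick 2  [load 13/20]
  5 → USB stick 2  [load 18/20]
  5 → USB stick 3 (new)  [load 5/20]
  4 → USB stick 3  [load 9/20]
  3 → USB stick 3  [load 12/20]
  3 → USB stick 3  [load 15/20]
3 USB sticks opened.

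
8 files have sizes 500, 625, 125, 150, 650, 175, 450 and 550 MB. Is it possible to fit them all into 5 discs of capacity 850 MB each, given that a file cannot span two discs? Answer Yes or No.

A valid assignment using 5 discs:
  disc 1: 650 + 175 = 825
  disc 2: 625 + 150 = 775
  disc 3: 550 + 125 = 675
  disc 4: 500 = 500
  disc 5: 450 = 450
Every load is within 850 MB, so 5 discs suffice.

Yes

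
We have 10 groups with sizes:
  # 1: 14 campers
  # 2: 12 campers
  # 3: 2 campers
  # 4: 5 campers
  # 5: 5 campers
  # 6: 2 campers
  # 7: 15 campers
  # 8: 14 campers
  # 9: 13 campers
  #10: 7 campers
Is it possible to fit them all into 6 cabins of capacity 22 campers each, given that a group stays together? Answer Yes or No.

Yes

A valid assignment using 5 cabins:
  cabin 1: 15 + 7 = 22
  cabin 2: 14 + 5 + 2 = 21
  cabin 3: 14 + 5 + 2 = 21
  cabin 4: 13 = 13
  cabin 5: 12 = 12
That uses only 5 ≤ 6, so 6 cabins are enough.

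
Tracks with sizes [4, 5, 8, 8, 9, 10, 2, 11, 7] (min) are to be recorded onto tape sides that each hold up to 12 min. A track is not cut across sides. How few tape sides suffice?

Total = 11 + 10 + 9 + 8 + 8 + 7 + 5 + 4 + 2 = 64 min.
Lower bound: ⌈64/12⌉ = 6 tape sides.
A packing using 6 tape sides:
  side 1: 11 = 11
  side 2: 10 + 2 = 12
  side 3: 9 = 9
  side 4: 8 + 4 = 12
  side 5: 8 = 8
  side 6: 7 + 5 = 12
This matches the lower bound, so 6 is optimal.

6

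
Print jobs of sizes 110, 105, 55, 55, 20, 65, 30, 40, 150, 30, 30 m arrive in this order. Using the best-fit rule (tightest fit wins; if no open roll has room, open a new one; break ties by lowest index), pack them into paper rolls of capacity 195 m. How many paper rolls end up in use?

4

  110 → roll 1 (new)  [load 110/195]
  105 → roll 2 (new)  [load 105/195]
  55 → roll 1  [load 165/195]
  55 → roll 2  [load 160/195]
  20 → roll 1  [load 185/195]
  65 → roll 3 (new)  [load 65/195]
  30 → roll 2  [load 190/195]
  40 → roll 3  [load 105/195]
  150 → roll 4 (new)  [load 150/195]
  30 → roll 4  [load 180/195]
  30 → roll 3  [load 135/195]
4 paper rolls opened.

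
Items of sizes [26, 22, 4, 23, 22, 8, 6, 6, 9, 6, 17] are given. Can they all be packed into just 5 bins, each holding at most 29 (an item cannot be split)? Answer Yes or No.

No

Total = 149; ⌈149/29⌉ = 6.
At least 6 bins are required, but only 5 are allowed.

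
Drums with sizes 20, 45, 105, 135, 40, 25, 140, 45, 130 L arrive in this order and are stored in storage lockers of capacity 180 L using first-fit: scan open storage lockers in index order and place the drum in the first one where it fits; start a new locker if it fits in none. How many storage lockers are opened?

  20 → locker 1 (new)  [load 20/180]
  45 → locker 1  [load 65/180]
  105 → locker 1  [load 170/180]
  135 → locker 2 (new)  [load 135/180]
  40 → locker 2  [load 175/180]
  25 → locker 3 (new)  [load 25/180]
  140 → locker 3  [load 165/180]
  45 → locker 4 (new)  [load 45/180]
  130 → locker 4  [load 175/180]
4 storage lockers opened.

4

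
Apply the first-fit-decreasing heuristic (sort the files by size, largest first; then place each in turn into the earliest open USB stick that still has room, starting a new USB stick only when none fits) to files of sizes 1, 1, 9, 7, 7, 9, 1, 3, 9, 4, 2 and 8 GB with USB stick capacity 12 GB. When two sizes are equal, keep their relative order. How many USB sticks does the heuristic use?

Sorted descending: 9, 9, 9, 8, 7, 7, 4, 3, 2, 1, 1, 1.
  9 → USB stick 1 (new)  [load 9/12]
  9 → USB stick 2 (new)  [load 9/12]
  9 → USB stick 3 (new)  [load 9/12]
  8 → USB stick 4 (new)  [load 8/12]
  7 → USB stick 5 (new)  [load 7/12]
  7 → USB stick 6 (new)  [load 7/12]
  4 → USB stick 4  [load 12/12]
  3 → USB stick 1  [load 12/12]
  2 → USB stick 2  [load 11/12]
  1 → USB stick 2  [load 12/12]
  1 → USB stick 3  [load 10/12]
  1 → USB stick 3  [load 11/12]
6 USB sticks opened.

6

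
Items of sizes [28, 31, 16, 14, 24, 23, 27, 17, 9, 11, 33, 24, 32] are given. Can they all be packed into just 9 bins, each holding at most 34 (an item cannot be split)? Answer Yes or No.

No

Total = 289; ⌈289/34⌉ = 9.
The bound of 9 does not rule out 9, but exhaustive search shows no assignment into 9 bins of capacity 34 exists — the minimum is 10.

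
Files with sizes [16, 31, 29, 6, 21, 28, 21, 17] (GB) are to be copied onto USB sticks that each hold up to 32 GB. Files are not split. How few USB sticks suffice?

7

Total = 31 + 29 + 28 + 21 + 21 + 17 + 16 + 6 = 169 GB.
Lower bound: ⌈169/32⌉ = 6 USB sticks.
A packing using 7 USB sticks:
  USB stick 1: 31 = 31
  USB stick 2: 29 = 29
  USB stick 3: 28 = 28
  USB stick 4: 21 + 6 = 27
  USB stick 5: 21 = 21
  USB stick 6: 17 = 17
  USB stick 7: 16 = 16
No arrangement into 6 USB sticks stays within capacity, so 7 is optimal.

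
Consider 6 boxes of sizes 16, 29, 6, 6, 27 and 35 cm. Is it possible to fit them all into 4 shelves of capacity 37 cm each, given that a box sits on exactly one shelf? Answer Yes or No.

Yes

A valid assignment using 4 shelves:
  shelf 1: 35 = 35
  shelf 2: 29 + 6 = 35
  shelf 3: 27 + 6 = 33
  shelf 4: 16 = 16
Every load is within 37 cm, so 4 shelves suffice.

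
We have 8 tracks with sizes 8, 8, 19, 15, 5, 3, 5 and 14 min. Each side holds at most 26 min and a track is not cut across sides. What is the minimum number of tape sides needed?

4

Total = 19 + 15 + 14 + 8 + 8 + 5 + 5 + 3 = 77 min.
Lower bound: ⌈77/26⌉ = 3 tape sides.
A packing using 4 tape sides:
  side 1: 19 + 5 = 24
  side 2: 15 + 8 + 3 = 26
  side 3: 14 + 8 = 22
  side 4: 5 = 5
No arrangement into 3 tape sides stays within capacity, so 4 is optimal.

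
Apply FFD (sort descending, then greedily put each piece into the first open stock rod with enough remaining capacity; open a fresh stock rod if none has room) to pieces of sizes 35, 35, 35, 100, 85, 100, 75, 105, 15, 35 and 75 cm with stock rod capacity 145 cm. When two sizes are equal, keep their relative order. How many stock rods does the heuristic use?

6

Sorted descending: 105, 100, 100, 85, 75, 75, 35, 35, 35, 35, 15.
  105 → stock rod 1 (new)  [load 105/145]
  100 → stock rod 2 (new)  [load 100/145]
  100 → stock rod 3 (new)  [load 100/145]
  85 → stock rod 4 (new)  [load 85/145]
  75 → stock rod 5 (new)  [load 75/145]
  75 → stock rod 6 (new)  [load 75/145]
  35 → stock rod 1  [load 140/145]
  35 → stock rod 2  [load 135/145]
  35 → stock rod 3  [load 135/145]
  35 → stock rod 4  [load 120/145]
  15 → stock rod 4  [load 135/145]
6 stock rods opened.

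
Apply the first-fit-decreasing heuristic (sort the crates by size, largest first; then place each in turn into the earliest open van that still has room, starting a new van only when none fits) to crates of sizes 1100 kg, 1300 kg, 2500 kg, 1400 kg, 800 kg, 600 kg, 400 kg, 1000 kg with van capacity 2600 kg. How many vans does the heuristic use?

4

Sorted descending: 2500, 1400, 1300, 1100, 1000, 800, 600, 400.
  2500 → van 1 (new)  [load 2500/2600]
  1400 → van 2 (new)  [load 1400/2600]
  1300 → van 3 (new)  [load 1300/2600]
  1100 → van 2  [load 2500/2600]
  1000 → van 3  [load 2300/2600]
  800 → van 4 (new)  [load 800/2600]
  600 → van 4  [load 1400/2600]
  400 → van 4  [load 1800/2600]
4 vans opened.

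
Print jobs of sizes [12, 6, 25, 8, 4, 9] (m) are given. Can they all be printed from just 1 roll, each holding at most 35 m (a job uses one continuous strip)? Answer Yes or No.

Total = 64 m; ⌈64/35⌉ = 2.
At least 2 paper rolls are required, but only 1 is allowed.

No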